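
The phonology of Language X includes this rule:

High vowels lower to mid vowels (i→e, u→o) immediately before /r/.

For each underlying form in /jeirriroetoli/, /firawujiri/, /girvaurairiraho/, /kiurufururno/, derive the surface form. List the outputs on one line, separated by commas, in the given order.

/jeirriroetoli/: /i/ is a high vowel immediately before /r/, so it lowers to [e]. /i/ is a high vowel immediately before /r/, so it lowers to [e]. → [jeerreroetoli].
/firawujiri/: /i/ is a high vowel immediately before /r/, so it lowers to [e]. /i/ is a high vowel immediately before /r/, so it lowers to [e]. → [ferawujeri].
/girvaurairiraho/: /i/ is a high vowel immediately before /r/, so it lowers to [e]. /u/ is a high vowel immediately before /r/, so it lowers to [o]. /i/ is a high vowel immediately before /r/, so it lowers to [e]. /i/ is a high vowel immediately before /r/, so it lowers to [e]. → [gervaoraereraho].
/kiurufururno/: /u/ is a high vowel immediately before /r/, so it lowers to [o]. /u/ is a high vowel immediately before /r/, so it lowers to [o]. /u/ is a high vowel immediately before /r/, so it lowers to [o]. → [kiorufororno].

jeerreroetoli, ferawujeri, gervaoraereraho, kiorufororno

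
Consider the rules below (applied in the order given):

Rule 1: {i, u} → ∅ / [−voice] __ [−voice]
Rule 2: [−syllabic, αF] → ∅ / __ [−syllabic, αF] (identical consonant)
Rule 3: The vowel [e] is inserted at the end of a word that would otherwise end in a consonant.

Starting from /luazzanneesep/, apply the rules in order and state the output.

Rule 1 (high vowel syncope): no segment meets the environment; /luazzanneesep/ is unchanged.
Rule 2 (degemination): /zz/ is a geminate; the first /z/ deletes. /nn/ is a geminate; the first /n/ deletes. /luazzanneesep/ → luazaneesep.
Rule 3 (final e-epenthesis): the form ends in the consonant /p/, so [e] is inserted word-finally. /luazaneesep/ → luazaneesepe.

luazaneesepe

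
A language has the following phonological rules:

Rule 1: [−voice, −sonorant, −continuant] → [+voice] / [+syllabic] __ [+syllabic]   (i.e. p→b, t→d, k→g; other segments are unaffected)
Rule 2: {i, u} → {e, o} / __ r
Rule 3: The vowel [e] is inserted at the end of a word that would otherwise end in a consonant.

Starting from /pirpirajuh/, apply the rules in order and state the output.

Rule 1 (intervocalic voicing): no segment meets the environment; /pirpirajuh/ is unchanged.
Rule 2 (pre-rhotic lowering): /i/ is a high vowel immediately before /r/, so it lowers to [e]. /i/ is a high vowel immediately before /r/, so it lowers to [e]. /pirpirajuh/ → perperajuh.
Rule 3 (final e-epenthesis): the form ends in the consonant /h/, so [e] is inserted word-finally. /perperajuh/ → perperajuhe.

perperajuhe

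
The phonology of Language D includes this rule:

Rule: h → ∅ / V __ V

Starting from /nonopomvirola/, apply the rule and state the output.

No segment of /nonopomvirola/ meets the structural description of the rule, so the form surfaces unchanged.

nonopomvirola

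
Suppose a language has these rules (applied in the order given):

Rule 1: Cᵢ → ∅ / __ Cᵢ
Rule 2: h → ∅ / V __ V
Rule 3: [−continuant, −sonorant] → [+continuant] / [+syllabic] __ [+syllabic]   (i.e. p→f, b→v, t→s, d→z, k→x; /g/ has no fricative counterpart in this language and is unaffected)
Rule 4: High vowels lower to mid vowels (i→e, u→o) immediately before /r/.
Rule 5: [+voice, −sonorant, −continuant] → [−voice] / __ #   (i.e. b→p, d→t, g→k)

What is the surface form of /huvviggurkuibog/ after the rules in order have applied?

Rule 1 (degemination): /vv/ is a geminate; the first /v/ deletes. /gg/ is a geminate; the first /g/ deletes. /huvviggurkuibog/ → huvigurkuibog.
Rule 2 (intervocalic h-deletion): no segment meets the environment; /huvigurkuibog/ is unchanged.
Rule 3 (intervocalic spirantization): /b/ is a stop between vowels /i/ and /o/, so it spirantizes to the fricative [v]. /huvigurkuibog/ → huvigurkuivog.
Rule 4 (pre-rhotic lowering): /u/ is a high vowel immediately before /r/, so it lowers to [o]. /huvigurkuivog/ → huvigorkuivog.
Rule 5 (final devoicing): /g/ is a voiced stop in word-final position, so it devoices to [k]. /huvigorkuivog/ → huvigorkuivok.

huvigorkuivok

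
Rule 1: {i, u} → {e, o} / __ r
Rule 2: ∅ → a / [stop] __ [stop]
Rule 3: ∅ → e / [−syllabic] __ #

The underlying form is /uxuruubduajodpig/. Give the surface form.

Rule 1 (pre-rhotic lowering): /u/ is a high vowel immediately before /r/, so it lowers to [o]. /uxuruubduajodpig/ → uxoruubduajodpig.
Rule 2 (stop-cluster a-epenthesis): /b/ and /d/ form a stop–stop cluster, so [a] is inserted between them. /d/ and /p/ form a stop–stop cluster, so [a] is inserted between them. /uxoruubduajodpig/ → uxoruubaduajodapig.
Rule 3 (final e-epenthesis): the form ends in the consonant /g/, so [e] is inserted word-finally. /uxoruubaduajodapig/ → uxoruubaduajodapige.

uxoruubaduajodapige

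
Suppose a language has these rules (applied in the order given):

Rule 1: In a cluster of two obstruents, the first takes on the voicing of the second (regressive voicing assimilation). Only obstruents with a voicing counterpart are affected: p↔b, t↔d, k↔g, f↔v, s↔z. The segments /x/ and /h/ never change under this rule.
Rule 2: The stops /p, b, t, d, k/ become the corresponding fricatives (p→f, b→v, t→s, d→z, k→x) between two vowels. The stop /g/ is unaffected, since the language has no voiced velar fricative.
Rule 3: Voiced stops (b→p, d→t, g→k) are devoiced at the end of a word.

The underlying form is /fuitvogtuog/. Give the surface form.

Rule 1 (regressive voicing assimilation): /t/ precedes the voiced obstruent /v/, so it voices to [d] by assimilation. /g/ precedes the voiceless obstruent /t/, so it devoices to [k] by assimilation. /fuitvogtuog/ → fuidvoktuog.
Rule 2 (intervocalic spirantization): no segment meets the environment; /fuidvoktuog/ is unchanged.
Rule 3 (final devoicing): /g/ is a voiced stop in word-final position, so it devoices to [k]. /fuidvoktuog/ → fuidvoktuok.

fuidvoktuok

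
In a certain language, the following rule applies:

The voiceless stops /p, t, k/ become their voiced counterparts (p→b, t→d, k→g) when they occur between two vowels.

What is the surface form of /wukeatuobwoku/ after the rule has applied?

wugeaduobwogu

/k/ is a voiceless stop between vowels /u/ and /e/, so it voices to [g].
/t/ is a voiceless stop between vowels /a/ and /u/, so it voices to [d].
/k/ is a voiceless stop between vowels /o/ and /u/, so it voices to [g].
Surface form: [wugeaduobwogu].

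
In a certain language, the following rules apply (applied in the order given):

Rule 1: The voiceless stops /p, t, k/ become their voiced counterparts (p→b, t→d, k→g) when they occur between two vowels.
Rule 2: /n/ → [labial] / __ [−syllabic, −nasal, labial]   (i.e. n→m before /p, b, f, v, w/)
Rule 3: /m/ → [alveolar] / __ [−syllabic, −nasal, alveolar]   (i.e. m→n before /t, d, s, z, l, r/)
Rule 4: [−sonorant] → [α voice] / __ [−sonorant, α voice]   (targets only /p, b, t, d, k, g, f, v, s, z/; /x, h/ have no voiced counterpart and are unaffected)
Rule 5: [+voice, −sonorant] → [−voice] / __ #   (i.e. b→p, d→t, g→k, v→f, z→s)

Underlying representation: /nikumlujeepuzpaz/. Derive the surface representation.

nigunlujeebuspas

Rule 1 (intervocalic voicing): /k/ is a voiceless stop between vowels /i/ and /u/, so it voices to [g]. /p/ is a voiceless stop between vowels /e/ and /u/, so it voices to [b]. /nikumlujeepuzpaz/ → nigumlujeebuzpaz.
Rule 2 (nasal place assimilation): no segment meets the environment; /nigumlujeebuzpaz/ is unchanged.
Rule 3 (nasal place assimilation): /m/ precedes the alveolar consonant /l/, so it assimilates in place to [n]. /nigumlujeebuzpaz/ → nigunlujeebuzpaz.
Rule 4 (regressive voicing assimilation): /z/ precedes the voiceless obstruent /p/, so it devoices to [s] by assimilation. /nigunlujeebuzpaz/ → nigunlujeebuspaz.
Rule 5 (final devoicing): /z/ is a voiced obstruent in word-final position, so it devoices to [s]. /nigunlujeebuspaz/ → nigunlujeebuspas.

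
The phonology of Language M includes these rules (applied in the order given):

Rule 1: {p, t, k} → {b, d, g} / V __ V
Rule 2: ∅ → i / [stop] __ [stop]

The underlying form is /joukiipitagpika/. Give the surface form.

Rule 1 (intervocalic voicing): /k/ is a voiceless stop between vowels /u/ and /i/, so it voices to [g]. /p/ is a voiceless stop between vowels /i/ and /i/, so it voices to [b]. /t/ is a voiceless stop between vowels /i/ and /a/, so it voices to [d]. /k/ is a voiceless stop between vowels /i/ and /a/, so it voices to [g]. /joukiipitagpika/ → jougiibidagpiga.
Rule 2 (stop-cluster i-epenthesis): /g/ and /p/ form a stop–stop cluster, so [i] is inserted between them. /jougiibidagpiga/ → jougiibidagipiga.

jougiibidagipiga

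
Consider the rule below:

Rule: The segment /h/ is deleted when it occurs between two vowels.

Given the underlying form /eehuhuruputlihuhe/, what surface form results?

eeuuruputliue

/h/ occurs between vowels /e/ and /u/, so it deletes.
/h/ occurs between vowels /u/ and /u/, so it deletes.
/h/ occurs between vowels /i/ and /u/, so it deletes.
/h/ occurs between vowels /u/ and /e/, so it deletes.
Surface form: [eeuuruputliue].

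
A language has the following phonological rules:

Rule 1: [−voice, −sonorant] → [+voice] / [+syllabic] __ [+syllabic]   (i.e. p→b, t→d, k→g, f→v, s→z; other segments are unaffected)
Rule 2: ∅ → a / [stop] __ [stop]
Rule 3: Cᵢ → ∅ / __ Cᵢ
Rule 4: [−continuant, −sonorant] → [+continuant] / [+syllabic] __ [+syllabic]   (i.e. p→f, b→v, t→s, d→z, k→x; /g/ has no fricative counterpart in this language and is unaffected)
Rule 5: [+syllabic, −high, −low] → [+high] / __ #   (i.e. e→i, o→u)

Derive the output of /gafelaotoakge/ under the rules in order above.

Rule 1 (intervocalic voicing): /f/ is a voiceless obstruent between vowels /a/ and /e/, so it voices to [v]. /t/ is a voiceless obstruent between vowels /o/ and /o/, so it voices to [d]. /gafelaotoakge/ → gavelaodoakge.
Rule 2 (stop-cluster a-epenthesis): /k/ and /g/ form a stop–stop cluster, so [a] is inserted between them. /gavelaodoakge/ → gavelaodoakage.
Rule 3 (degemination): no segment meets the environment; /gavelaodoakage/ is unchanged.
Rule 4 (intervocalic spirantization): /d/ is a stop between vowels /o/ and /o/, so it spirantizes to the fricative [z]. /k/ is a stop between vowels /a/ and /a/, so it spirantizes to the fricative [x]. /gavelaodoakage/ → gavelaozoaxage.
Rule 5 (final vowel raising): /e/ is a mid vowel in word-final position, so it raises to [i]. /gavelaozoaxage/ → gavelaozoaxagi.

gavelaozoaxagi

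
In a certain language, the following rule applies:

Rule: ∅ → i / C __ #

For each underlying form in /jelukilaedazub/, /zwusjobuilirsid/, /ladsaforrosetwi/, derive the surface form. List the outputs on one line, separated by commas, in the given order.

jelukilaedazubi, zwusjobuilirsidi, ladsaforrosetwi

/jelukilaedazub/: the form ends in the consonant /b/, so [i] is inserted word-finally. → [jelukilaedazubi].
/zwusjobuilirsid/: the form ends in the consonant /d/, so [i] is inserted word-finally. → [zwusjobuilirsidi].
/ladsaforrosetwi/: the rule's environment is not met; surfaces unchanged as [ladsaforrosetwi].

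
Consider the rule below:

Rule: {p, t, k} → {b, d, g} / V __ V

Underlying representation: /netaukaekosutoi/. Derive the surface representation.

nedaugaegosudoi

/t/ is a voiceless stop between vowels /e/ and /a/, so it voices to [d].
/k/ is a voiceless stop between vowels /u/ and /a/, so it voices to [g].
/k/ is a voiceless stop between vowels /e/ and /o/, so it voices to [g].
/t/ is a voiceless stop between vowels /u/ and /o/, so it voices to [d].
Surface form: [nedaugaegosudoi].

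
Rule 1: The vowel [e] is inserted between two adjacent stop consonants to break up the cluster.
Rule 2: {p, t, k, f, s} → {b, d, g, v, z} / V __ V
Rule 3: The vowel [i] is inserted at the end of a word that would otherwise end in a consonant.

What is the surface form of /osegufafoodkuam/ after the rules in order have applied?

ozeguvavoodeguami

Rule 1 (stop-cluster e-epenthesis): /d/ and /k/ form a stop–stop cluster, so [e] is inserted between them. /osegufafoodkuam/ → osegufafoodekuam.
Rule 2 (intervocalic voicing): /s/ is a voiceless obstruent between vowels /o/ and /e/, so it voices to [z]. /f/ is a voiceless obstruent between vowels /u/ and /a/, so it voices to [v]. /f/ is a voiceless obstruent between vowels /a/ and /o/, so it voices to [v]. /k/ is a voiceless obstruent between vowels /e/ and /u/, so it voices to [g]. /osegufafoodekuam/ → ozeguvavoodeguam.
Rule 3 (final i-epenthesis): the form ends in the consonant /m/, so [i] is inserted word-finally. /ozeguvavoodeguam/ → ozeguvavoodeguami.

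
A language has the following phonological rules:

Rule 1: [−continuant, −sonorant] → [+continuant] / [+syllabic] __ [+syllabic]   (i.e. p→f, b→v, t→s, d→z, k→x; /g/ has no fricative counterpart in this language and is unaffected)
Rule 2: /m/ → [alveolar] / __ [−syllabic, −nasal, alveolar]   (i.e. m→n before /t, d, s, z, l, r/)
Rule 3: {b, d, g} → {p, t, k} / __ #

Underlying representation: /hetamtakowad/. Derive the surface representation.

hesantaxowat

Rule 1 (intervocalic spirantization): /t/ is a stop between vowels /e/ and /a/, so it spirantizes to the fricative [s]. /k/ is a stop between vowels /a/ and /o/, so it spirantizes to the fricative [x]. /hetamtakowad/ → hesamtaxowad.
Rule 2 (nasal place assimilation): /m/ precedes the alveolar consonant /t/, so it assimilates in place to [n]. /hesamtaxowad/ → hesantaxowad.
Rule 3 (final devoicing): /d/ is a voiced stop in word-final position, so it devoices to [t]. /hesantaxowad/ → hesantaxowat.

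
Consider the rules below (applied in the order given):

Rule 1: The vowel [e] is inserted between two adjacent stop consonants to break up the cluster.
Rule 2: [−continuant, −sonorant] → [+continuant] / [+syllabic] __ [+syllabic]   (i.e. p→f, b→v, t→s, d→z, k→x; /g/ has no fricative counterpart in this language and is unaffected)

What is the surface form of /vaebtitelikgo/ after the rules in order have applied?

vaevesiselixego

Rule 1 (stop-cluster e-epenthesis): /b/ and /t/ form a stop–stop cluster, so [e] is inserted between them. /k/ and /g/ form a stop–stop cluster, so [e] is inserted between them. /vaebtitelikgo/ → vaebetitelikego.
Rule 2 (intervocalic spirantization): /b/ is a stop between vowels /e/ and /e/, so it spirantizes to the fricative [v]. /t/ is a stop between vowels /e/ and /i/, so it spirantizes to the fricative [s]. /t/ is a stop between vowels /i/ and /e/, so it spirantizes to the fricative [s]. /k/ is a stop between vowels /i/ and /e/, so it spirantizes to the fricative [x]. /vaebetitelikego/ → vaevesiselixego.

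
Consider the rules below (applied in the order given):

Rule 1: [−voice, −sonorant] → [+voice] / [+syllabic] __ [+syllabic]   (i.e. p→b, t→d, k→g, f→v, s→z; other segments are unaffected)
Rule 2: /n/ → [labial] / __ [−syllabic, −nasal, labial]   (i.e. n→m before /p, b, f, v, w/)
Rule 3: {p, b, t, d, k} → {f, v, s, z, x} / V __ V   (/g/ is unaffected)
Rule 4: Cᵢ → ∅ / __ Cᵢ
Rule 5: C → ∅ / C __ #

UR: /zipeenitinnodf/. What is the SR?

ziveenizinod

Rule 1 (intervocalic voicing): /p/ is a voiceless obstruent between vowels /i/ and /e/, so it voices to [b]. /t/ is a voiceless obstruent between vowels /i/ and /i/, so it voices to [d]. /zipeenitinnodf/ → zibeenidinnodf.
Rule 2 (nasal place assimilation): no segment meets the environment; /zibeenidinnodf/ is unchanged.
Rule 3 (intervocalic spirantization): /b/ is a stop between vowels /i/ and /e/, so it spirantizes to the fricative [v]. /d/ is a stop between vowels /i/ and /i/, so it spirantizes to the fricative [z]. /zibeenidinnodf/ → ziveenizinnodf.
Rule 4 (degemination): /nn/ is a geminate; the first /n/ deletes. /ziveenizinnodf/ → ziveenizinodf.
Rule 5 (final cluster simplification): /f/ is the second consonant of a word-final cluster /df/, so it deletes. /ziveenizinodf/ → ziveenizinod.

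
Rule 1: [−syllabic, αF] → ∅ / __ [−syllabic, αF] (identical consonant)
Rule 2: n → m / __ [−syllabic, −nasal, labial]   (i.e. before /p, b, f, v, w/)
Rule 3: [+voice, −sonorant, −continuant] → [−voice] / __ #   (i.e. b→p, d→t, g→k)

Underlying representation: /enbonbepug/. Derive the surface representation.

embombepuk

Rule 1 (degemination): no segment meets the environment; /enbonbepug/ is unchanged.
Rule 2 (nasal place assimilation): /n/ precedes the labial consonant /b/, so it assimilates in place to [m]. /n/ precedes the labial consonant /b/, so it assimilates in place to [m]. /enbonbepug/ → embombepug.
Rule 3 (final devoicing): /g/ is a voiced stop in word-final position, so it devoices to [k]. /embombepug/ → embombepuk.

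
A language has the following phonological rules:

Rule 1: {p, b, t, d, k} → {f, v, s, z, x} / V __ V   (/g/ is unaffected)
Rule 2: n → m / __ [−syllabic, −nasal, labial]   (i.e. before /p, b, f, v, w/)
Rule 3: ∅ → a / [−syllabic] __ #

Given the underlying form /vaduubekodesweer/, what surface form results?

vazuuvexozesweera

Rule 1 (intervocalic spirantization): /d/ is a stop between vowels /a/ and /u/, so it spirantizes to the fricative [z]. /b/ is a stop between vowels /u/ and /e/, so it spirantizes to the fricative [v]. /k/ is a stop between vowels /e/ and /o/, so it spirantizes to the fricative [x]. /d/ is a stop between vowels /o/ and /e/, so it spirantizes to the fricative [z]. /vaduubekodesweer/ → vazuuvexozesweer.
Rule 2 (nasal place assimilation): no segment meets the environment; /vazuuvexozesweer/ is unchanged.
Rule 3 (final a-epenthesis): the form ends in the consonant /r/, so [a] is inserted word-finally. /vazuuvexozesweer/ → vazuuvexozesweera.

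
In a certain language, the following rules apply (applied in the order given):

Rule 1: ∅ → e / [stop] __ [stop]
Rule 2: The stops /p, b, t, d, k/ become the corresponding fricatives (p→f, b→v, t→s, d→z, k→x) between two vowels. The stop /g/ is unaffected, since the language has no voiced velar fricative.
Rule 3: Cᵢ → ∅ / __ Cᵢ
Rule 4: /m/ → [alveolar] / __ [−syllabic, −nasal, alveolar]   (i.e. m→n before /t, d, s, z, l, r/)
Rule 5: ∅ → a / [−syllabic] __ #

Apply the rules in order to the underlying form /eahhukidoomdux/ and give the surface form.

eahuxizoonduxa

Rule 1 (stop-cluster e-epenthesis): no segment meets the environment; /eahhukidoomdux/ is unchanged.
Rule 2 (intervocalic spirantization): /k/ is a stop between vowels /u/ and /i/, so it spirantizes to the fricative [x]. /d/ is a stop between vowels /i/ and /o/, so it spirantizes to the fricative [z]. /eahhukidoomdux/ → eahhuxizoomdux.
Rule 3 (degemination): /hh/ is a geminate; the first /h/ deletes. /eahhuxizoomdux/ → eahuxizoomdux.
Rule 4 (nasal place assimilation): /m/ precedes the alveolar consonant /d/, so it assimilates in place to [n]. /eahuxizoomdux/ → eahuxizoondux.
Rule 5 (final a-epenthesis): the form ends in the consonant /x/, so [a] is inserted word-finally. /eahuxizoondux/ → eahuxizoonduxa.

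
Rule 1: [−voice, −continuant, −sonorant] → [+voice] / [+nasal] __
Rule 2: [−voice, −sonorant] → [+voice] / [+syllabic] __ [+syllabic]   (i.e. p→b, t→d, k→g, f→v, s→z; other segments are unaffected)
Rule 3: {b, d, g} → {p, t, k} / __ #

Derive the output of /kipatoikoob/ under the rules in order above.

Rule 1 (post-nasal voicing): no segment meets the environment; /kipatoikoob/ is unchanged.
Rule 2 (intervocalic voicing): /p/ is a voiceless obstruent between vowels /i/ and /a/, so it voices to [b]. /t/ is a voiceless obstruent between vowels /a/ and /o/, so it voices to [d]. /k/ is a voiceless obstruent between vowels /i/ and /o/, so it voices to [g]. /kipatoikoob/ → kibadoigoob.
Rule 3 (final devoicing): /b/ is a voiced stop in word-final position, so it devoices to [p]. /kibadoigoob/ → kibadoigoop.

kibadoigoop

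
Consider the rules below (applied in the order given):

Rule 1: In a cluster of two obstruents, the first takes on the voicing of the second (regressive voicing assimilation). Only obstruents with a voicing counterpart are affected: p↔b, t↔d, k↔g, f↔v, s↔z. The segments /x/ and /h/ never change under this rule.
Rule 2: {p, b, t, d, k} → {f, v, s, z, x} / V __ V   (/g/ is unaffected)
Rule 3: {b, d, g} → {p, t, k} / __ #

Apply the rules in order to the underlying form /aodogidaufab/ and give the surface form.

aozogizaufap

Rule 1 (regressive voicing assimilation): no segment meets the environment; /aodogidaufab/ is unchanged.
Rule 2 (intervocalic spirantization): /d/ is a stop between vowels /o/ and /o/, so it spirantizes to the fricative [z]. /d/ is a stop between vowels /i/ and /a/, so it spirantizes to the fricative [z]. /aodogidaufab/ → aozogizaufab.
Rule 3 (final devoicing): /b/ is a voiced stop in word-final position, so it devoices to [p]. /aozogizaufab/ → aozogizaufap.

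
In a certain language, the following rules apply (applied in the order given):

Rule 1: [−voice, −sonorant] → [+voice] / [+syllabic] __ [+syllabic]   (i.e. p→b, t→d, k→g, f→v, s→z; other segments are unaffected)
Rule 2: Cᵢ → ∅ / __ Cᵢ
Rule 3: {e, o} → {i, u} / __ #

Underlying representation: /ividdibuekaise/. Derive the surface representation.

ividibuegaizi

Rule 1 (intervocalic voicing): /k/ is a voiceless obstruent between vowels /e/ and /a/, so it voices to [g]. /s/ is a voiceless obstruent between vowels /i/ and /e/, so it voices to [z]. /ividdibuekaise/ → ividdibuegaize.
Rule 2 (degemination): /dd/ is a geminate; the first /d/ deletes. /ividdibuegaize/ → ividibuegaize.
Rule 3 (final vowel raising): /e/ is a mid vowel in word-final position, so it raises to [i]. /ividibuegaize/ → ividibuegaizi.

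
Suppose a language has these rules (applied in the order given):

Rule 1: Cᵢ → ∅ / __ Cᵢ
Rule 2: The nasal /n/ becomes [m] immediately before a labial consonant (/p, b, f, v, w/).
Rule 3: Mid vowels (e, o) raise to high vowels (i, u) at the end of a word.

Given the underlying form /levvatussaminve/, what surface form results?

Rule 1 (degemination): /vv/ is a geminate; the first /v/ deletes. /ss/ is a geminate; the first /s/ deletes. /levvatussaminve/ → levatusaminve.
Rule 2 (nasal place assimilation): /n/ precedes the labial consonant /v/, so it assimilates in place to [m]. /levatusaminve/ → levatusamimve.
Rule 3 (final vowel raising): /e/ is a mid vowel in word-final position, so it raises to [i]. /levatusamimve/ → levatusamimvi.

levatusamimvi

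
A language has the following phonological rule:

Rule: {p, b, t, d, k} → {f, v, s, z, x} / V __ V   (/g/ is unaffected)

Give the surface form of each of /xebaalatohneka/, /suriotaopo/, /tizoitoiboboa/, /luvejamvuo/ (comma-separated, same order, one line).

/xebaalatohneka/: /b/ is a stop between vowels /e/ and /a/, so it spirantizes to the fricative [v]. /t/ is a stop between vowels /a/ and /o/, so it spirantizes to the fricative [s]. /k/ is a stop between vowels /e/ and /a/, so it spirantizes to the fricative [x]. → [xevaalasohnexa].
/suriotaopo/: /t/ is a stop between vowels /o/ and /a/, so it spirantizes to the fricative [s]. /p/ is a stop between vowels /o/ and /o/, so it spirantizes to the fricative [f]. → [suriosaofo].
/tizoitoiboboa/: /t/ is a stop between vowels /i/ and /o/, so it spirantizes to the fricative [s]. /b/ is a stop between vowels /i/ and /o/, so it spirantizes to the fricative [v]. /b/ is a stop between vowels /o/ and /o/, so it spirantizes to the fricative [v]. → [tizoisoivovoa].
/luvejamvuo/: the rule's environment is not met; surfaces unchanged as [luvejamvuo].

xevaalasohnexa, suriosaofo, tizoisoivovoa, luvejamvuo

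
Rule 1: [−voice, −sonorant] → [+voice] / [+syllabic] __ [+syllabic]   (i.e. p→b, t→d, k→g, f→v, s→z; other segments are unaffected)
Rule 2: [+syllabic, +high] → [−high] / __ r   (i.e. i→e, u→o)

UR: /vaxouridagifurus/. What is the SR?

vaxooridagivorus

Rule 1 (intervocalic voicing): /f/ is a voiceless obstruent between vowels /i/ and /u/, so it voices to [v]. /vaxouridagifurus/ → vaxouridagivurus.
Rule 2 (pre-rhotic lowering): /u/ is a high vowel immediately before /r/, so it lowers to [o]. /u/ is a high vowel immediately before /r/, so it lowers to [o]. /vaxouridagivurus/ → vaxooridagivorus.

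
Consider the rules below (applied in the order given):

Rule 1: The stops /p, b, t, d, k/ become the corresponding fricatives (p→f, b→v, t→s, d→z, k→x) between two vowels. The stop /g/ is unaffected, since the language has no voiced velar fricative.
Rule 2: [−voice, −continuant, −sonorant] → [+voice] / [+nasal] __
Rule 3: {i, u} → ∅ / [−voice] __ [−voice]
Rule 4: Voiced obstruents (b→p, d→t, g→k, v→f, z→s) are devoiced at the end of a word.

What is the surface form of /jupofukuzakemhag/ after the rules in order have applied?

Rule 1 (intervocalic spirantization): /p/ is a stop between vowels /u/ and /o/, so it spirantizes to the fricative [f]. /k/ is a stop between vowels /u/ and /u/, so it spirantizes to the fricative [x]. /k/ is a stop between vowels /a/ and /e/, so it spirantizes to the fricative [x]. /jupofukuzakemhag/ → jufofuxuzaxemhag.
Rule 2 (post-nasal voicing): no segment meets the environment; /jufofuxuzaxemhag/ is unchanged.
Rule 3 (high vowel syncope): /u/ is a high vowel flanked by voiceless consonants /f/ and /x/, so it deletes. /jufofuxuzaxemhag/ → jufofxuzaxemhag.
Rule 4 (final devoicing): /g/ is a voiced obstruent in word-final position, so it devoices to [k]. /jufofxuzaxemhag/ → jufofxuzaxemhak.

jufofxuzaxemhak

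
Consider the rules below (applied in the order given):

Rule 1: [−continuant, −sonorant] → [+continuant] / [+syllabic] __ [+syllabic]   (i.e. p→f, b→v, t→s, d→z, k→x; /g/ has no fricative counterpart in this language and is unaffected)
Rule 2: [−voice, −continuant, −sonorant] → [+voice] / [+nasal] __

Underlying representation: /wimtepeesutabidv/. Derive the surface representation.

wimdefeesusavidv

Rule 1 (intervocalic spirantization): /p/ is a stop between vowels /e/ and /e/, so it spirantizes to the fricative [f]. /t/ is a stop between vowels /u/ and /a/, so it spirantizes to the fricative [s]. /b/ is a stop between vowels /a/ and /i/, so it spirantizes to the fricative [v]. /wimtepeesutabidv/ → wimtefeesusavidv.
Rule 2 (post-nasal voicing): /t/ is a voiceless stop immediately after the nasal /m/, so it voices to [d]. /wimtefeesusavidv/ → wimdefeesusavidv.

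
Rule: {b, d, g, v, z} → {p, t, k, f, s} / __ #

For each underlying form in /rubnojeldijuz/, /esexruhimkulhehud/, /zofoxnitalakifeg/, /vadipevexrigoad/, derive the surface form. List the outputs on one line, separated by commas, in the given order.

rubnojeldijus, esexruhimkulhehut, zofoxnitalakifek, vadipevexrigoat

/rubnojeldijuz/: /z/ is a voiced obstruent in word-final position, so it devoices to [s]. → [rubnojeldijus].
/esexruhimkulhehud/: /d/ is a voiced obstruent in word-final position, so it devoices to [t]. → [esexruhimkulhehut].
/zofoxnitalakifeg/: /g/ is a voiced obstruent in word-final position, so it devoices to [k]. → [zofoxnitalakifek].
/vadipevexrigoad/: /d/ is a voiced obstruent in word-final position, so it devoices to [t]. → [vadipevexrigoat].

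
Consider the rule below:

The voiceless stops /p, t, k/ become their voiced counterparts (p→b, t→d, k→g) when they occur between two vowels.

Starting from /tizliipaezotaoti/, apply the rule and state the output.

tizliibaezodaodi

/p/ is a voiceless stop between vowels /i/ and /a/, so it voices to [b].
/t/ is a voiceless stop between vowels /o/ and /a/, so it voices to [d].
/t/ is a voiceless stop between vowels /o/ and /i/, so it voices to [d].
Surface form: [tizliibaezodaodi].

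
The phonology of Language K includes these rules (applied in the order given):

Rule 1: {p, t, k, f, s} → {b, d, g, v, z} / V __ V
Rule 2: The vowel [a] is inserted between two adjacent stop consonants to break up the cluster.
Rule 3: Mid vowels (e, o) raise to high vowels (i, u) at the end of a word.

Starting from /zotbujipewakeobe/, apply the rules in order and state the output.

Rule 1 (intervocalic voicing): /p/ is a voiceless obstruent between vowels /i/ and /e/, so it voices to [b]. /k/ is a voiceless obstruent between vowels /a/ and /e/, so it voices to [g]. /zotbujipewakeobe/ → zotbujibewageobe.
Rule 2 (stop-cluster a-epenthesis): /t/ and /b/ form a stop–stop cluster, so [a] is inserted between them. /zotbujibewageobe/ → zotabujibewageobe.
Rule 3 (final vowel raising): /e/ is a mid vowel in word-final position, so it raises to [i]. /zotabujibewageobe/ → zotabujibewageobi.

zotabujibewageobi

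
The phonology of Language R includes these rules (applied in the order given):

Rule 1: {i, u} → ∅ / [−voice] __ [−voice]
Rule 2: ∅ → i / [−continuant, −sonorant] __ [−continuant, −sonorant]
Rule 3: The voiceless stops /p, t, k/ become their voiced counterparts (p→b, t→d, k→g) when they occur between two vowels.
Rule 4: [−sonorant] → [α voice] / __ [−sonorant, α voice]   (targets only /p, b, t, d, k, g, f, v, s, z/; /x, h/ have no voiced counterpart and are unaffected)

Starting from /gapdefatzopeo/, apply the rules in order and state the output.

gabidefadzobeo

Rule 1 (high vowel syncope): no segment meets the environment; /gapdefatzopeo/ is unchanged.
Rule 2 (stop-cluster i-epenthesis): /p/ and /d/ form a stop–stop cluster, so [i] is inserted between them. /gapdefatzopeo/ → gapidefatzopeo.
Rule 3 (intervocalic voicing): /p/ is a voiceless stop between vowels /a/ and /i/, so it voices to [b]. /p/ is a voiceless stop between vowels /o/ and /e/, so it voices to [b]. /gapidefatzopeo/ → gabidefatzobeo.
Rule 4 (regressive voicing assimilation): /t/ precedes the voiced obstruent /z/, so it voices to [d] by assimilation. /gabidefatzobeo/ → gabidefadzobeo.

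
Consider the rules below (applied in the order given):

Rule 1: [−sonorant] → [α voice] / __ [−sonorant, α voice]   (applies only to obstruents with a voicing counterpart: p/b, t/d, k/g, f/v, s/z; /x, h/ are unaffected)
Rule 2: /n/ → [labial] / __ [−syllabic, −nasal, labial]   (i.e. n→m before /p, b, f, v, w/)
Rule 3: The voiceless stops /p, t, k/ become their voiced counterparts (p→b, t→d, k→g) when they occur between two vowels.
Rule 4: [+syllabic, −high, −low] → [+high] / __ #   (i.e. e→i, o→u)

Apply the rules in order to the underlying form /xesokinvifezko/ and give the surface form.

Rule 1 (regressive voicing assimilation): /z/ precedes the voiceless obstruent /k/, so it devoices to [s] by assimilation. /xesokinvifezko/ → xesokinvifesko.
Rule 2 (nasal place assimilation): /n/ precedes the labial consonant /v/, so it assimilates in place to [m]. /xesokinvifesko/ → xesokimvifesko.
Rule 3 (intervocalic voicing): /k/ is a voiceless stop between vowels /o/ and /i/, so it voices to [g]. /xesokimvifesko/ → xesogimvifesko.
Rule 4 (final vowel raising): /o/ is a mid vowel in word-final position, so it raises to [u]. /xesogimvifesko/ → xesogimvifesku.

xesogimvifesku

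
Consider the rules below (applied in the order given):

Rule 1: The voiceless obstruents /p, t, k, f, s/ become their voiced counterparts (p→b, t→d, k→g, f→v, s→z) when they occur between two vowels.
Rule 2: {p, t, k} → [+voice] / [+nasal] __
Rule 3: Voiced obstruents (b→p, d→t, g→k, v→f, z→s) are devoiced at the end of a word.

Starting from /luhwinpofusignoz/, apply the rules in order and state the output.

Rule 1 (intervocalic voicing): /f/ is a voiceless obstruent between vowels /o/ and /u/, so it voices to [v]. /s/ is a voiceless obstruent between vowels /u/ and /i/, so it voices to [z]. /luhwinpofusignoz/ → luhwinpovuzignoz.
Rule 2 (post-nasal voicing): /p/ is a voiceless stop immediately after the nasal /n/, so it voices to [b]. /luhwinpovuzignoz/ → luhwinbovuzignoz.
Rule 3 (final devoicing): /z/ is a voiced obstruent in word-final position, so it devoices to [s]. /luhwinbovuzignoz/ → luhwinbovuzignos.

luhwinbovuzignos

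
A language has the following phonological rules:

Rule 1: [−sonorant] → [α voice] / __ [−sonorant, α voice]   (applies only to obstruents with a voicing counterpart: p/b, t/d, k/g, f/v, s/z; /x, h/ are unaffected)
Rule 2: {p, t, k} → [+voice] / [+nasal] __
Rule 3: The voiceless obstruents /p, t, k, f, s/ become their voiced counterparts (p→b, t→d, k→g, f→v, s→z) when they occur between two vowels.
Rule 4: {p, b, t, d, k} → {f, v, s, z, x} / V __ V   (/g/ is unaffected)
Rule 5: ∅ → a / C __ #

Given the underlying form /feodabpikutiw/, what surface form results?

feozappiguziwa

Rule 1 (regressive voicing assimilation): /b/ precedes the voiceless obstruent /p/, so it devoices to [p] by assimilation. /feodabpikutiw/ → feodappikutiw.
Rule 2 (post-nasal voicing): no segment meets the environment; /feodappikutiw/ is unchanged.
Rule 3 (intervocalic voicing): /k/ is a voiceless obstruent between vowels /i/ and /u/, so it voices to [g]. /t/ is a voiceless obstruent between vowels /u/ and /i/, so it voices to [d]. /feodappikutiw/ → feodappigudiw.
Rule 4 (intervocalic spirantization): /d/ is a stop between vowels /o/ and /a/, so it spirantizes to the fricative [z]. /d/ is a stop between vowels /u/ and /i/, so it spirantizes to the fricative [z]. /feodappigudiw/ → feozappiguziw.
Rule 5 (final a-epenthesis): the form ends in the consonant /w/, so [a] is inserted word-finally. /feozappiguziw/ → feozappiguziwa.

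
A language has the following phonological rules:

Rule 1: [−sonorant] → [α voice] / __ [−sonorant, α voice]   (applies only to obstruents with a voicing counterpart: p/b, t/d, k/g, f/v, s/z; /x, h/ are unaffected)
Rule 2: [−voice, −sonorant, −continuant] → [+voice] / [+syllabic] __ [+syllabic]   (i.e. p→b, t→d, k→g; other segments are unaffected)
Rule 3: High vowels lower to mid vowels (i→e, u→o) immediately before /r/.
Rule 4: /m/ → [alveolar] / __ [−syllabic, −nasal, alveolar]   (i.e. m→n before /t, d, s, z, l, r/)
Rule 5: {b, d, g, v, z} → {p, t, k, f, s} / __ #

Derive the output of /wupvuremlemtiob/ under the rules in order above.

wubvorenlentiop

Rule 1 (regressive voicing assimilation): /p/ precedes the voiced obstruent /v/, so it voices to [b] by assimilation. /wupvuremlemtiob/ → wubvuremlemtiob.
Rule 2 (intervocalic voicing): no segment meets the environment; /wubvuremlemtiob/ is unchanged.
Rule 3 (pre-rhotic lowering): /u/ is a high vowel immediately before /r/, so it lowers to [o]. /wubvuremlemtiob/ → wubvoremlemtiob.
Rule 4 (nasal place assimilation): /m/ precedes the alveolar consonant /l/, so it assimilates in place to [n]. /m/ precedes the alveolar consonant /t/, so it assimilates in place to [n]. /wubvoremlemtiob/ → wubvorenlentiob.
Rule 5 (final devoicing): /b/ is a voiced obstruent in word-final position, so it devoices to [p]. /wubvorenlentiob/ → wubvorenlentiop.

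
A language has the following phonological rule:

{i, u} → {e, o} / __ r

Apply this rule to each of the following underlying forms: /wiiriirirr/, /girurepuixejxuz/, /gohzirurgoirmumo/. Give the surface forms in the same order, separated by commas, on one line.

wieriererr, gerorepuixejxuz, gohzerorgoermumo

/wiiriirirr/: /i/ is a high vowel immediately before /r/, so it lowers to [e]. /i/ is a high vowel immediately before /r/, so it lowers to [e]. /i/ is a high vowel immediately before /r/, so it lowers to [e]. → [wieriererr].
/girurepuixejxuz/: /i/ is a high vowel immediately before /r/, so it lowers to [e]. /u/ is a high vowel immediately before /r/, so it lowers to [o]. → [gerorepuixejxuz].
/gohzirurgoirmumo/: /i/ is a high vowel immediately before /r/, so it lowers to [e]. /u/ is a high vowel immediately before /r/, so it lowers to [o]. /i/ is a high vowel immediately before /r/, so it lowers to [e]. → [gohzerorgoermumo].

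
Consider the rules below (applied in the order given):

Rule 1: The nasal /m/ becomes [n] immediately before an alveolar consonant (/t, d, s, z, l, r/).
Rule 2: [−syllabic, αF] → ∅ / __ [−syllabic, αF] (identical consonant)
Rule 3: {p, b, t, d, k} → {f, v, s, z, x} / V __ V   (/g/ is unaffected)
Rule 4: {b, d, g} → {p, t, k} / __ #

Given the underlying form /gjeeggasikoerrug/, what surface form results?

gjeegasixoeruk

Rule 1 (nasal place assimilation): no segment meets the environment; /gjeeggasikoerrug/ is unchanged.
Rule 2 (degemination): /gg/ is a geminate; the first /g/ deletes. /rr/ is a geminate; the first /r/ deletes. /gjeeggasikoerrug/ → gjeegasikoerug.
Rule 3 (intervocalic spirantization): /k/ is a stop between vowels /i/ and /o/, so it spirantizes to the fricative [x]. /gjeegasikoerug/ → gjeegasixoerug.
Rule 4 (final devoicing): /g/ is a voiced stop in word-final position, so it devoices to [k]. /gjeegasixoerug/ → gjeegasixoeruk.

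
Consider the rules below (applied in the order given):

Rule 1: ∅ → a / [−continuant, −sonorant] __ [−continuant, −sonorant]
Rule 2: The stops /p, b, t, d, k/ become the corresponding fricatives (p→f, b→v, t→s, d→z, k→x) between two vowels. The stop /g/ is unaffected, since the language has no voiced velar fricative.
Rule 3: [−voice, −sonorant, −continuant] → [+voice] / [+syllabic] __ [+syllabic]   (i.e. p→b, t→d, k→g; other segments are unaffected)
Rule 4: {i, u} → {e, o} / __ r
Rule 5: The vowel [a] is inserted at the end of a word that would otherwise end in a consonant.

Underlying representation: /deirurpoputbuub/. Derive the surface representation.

deerorpofusavuuba

Rule 1 (stop-cluster a-epenthesis): /t/ and /b/ form a stop–stop cluster, so [a] is inserted between them. /deirurpoputbuub/ → deirurpoputabuub.
Rule 2 (intervocalic spirantization): /p/ is a stop between vowels /o/ and /u/, so it spirantizes to the fricative [f]. /t/ is a stop between vowels /u/ and /a/, so it spirantizes to the fricative [s]. /b/ is a stop between vowels /a/ and /u/, so it spirantizes to the fricative [v]. /deirurpoputabuub/ → deirurpofusavuub.
Rule 3 (intervocalic voicing): no segment meets the environment; /deirurpofusavuub/ is unchanged.
Rule 4 (pre-rhotic lowering): /i/ is a high vowel immediately before /r/, so it lowers to [e]. /u/ is a high vowel immediately before /r/, so it lowers to [o]. /deirurpofusavuub/ → deerorpofusavuub.
Rule 5 (final a-epenthesis): the form ends in the consonant /b/, so [a] is inserted word-finally. /deerorpofusavuub/ → deerorpofusavuuba.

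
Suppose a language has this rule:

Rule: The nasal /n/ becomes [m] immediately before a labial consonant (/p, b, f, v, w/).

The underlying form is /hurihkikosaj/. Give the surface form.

hurihkikosaj

No segment of /hurihkikosaj/ meets the structural description of the rule, so the form surfaces unchanged.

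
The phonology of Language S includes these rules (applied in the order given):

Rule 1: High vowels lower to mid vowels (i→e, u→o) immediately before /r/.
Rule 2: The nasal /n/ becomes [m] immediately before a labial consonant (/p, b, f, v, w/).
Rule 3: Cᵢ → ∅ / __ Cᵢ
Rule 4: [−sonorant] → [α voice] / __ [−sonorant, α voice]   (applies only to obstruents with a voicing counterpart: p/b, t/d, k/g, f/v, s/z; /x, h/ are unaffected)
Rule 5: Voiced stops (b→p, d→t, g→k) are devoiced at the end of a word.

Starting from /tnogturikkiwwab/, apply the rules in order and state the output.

tnoktorikiwap

Rule 1 (pre-rhotic lowering): /u/ is a high vowel immediately before /r/, so it lowers to [o]. /tnogturikkiwwab/ → tnogtorikkiwwab.
Rule 2 (nasal place assimilation): no segment meets the environment; /tnogtorikkiwwab/ is unchanged.
Rule 3 (degemination): /kk/ is a geminate; the first /k/ deletes. /ww/ is a geminate; the first /w/ deletes. /tnogtorikkiwwab/ → tnogtorikiwab.
Rule 4 (regressive voicing assimilation): /g/ precedes the voiceless obstruent /t/, so it devoices to [k] by assimilation. /tnogtorikiwab/ → tnoktorikiwab.
Rule 5 (final devoicing): /b/ is a voiced stop in word-final position, so it devoices to [p]. /tnoktorikiwab/ → tnoktorikiwap.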